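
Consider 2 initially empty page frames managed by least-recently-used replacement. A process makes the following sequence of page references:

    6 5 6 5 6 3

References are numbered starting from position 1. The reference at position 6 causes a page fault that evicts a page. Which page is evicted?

pos 1: 6 -> fault, frames [6]
pos 2: 5 -> fault, frames [6, 5]
pos 3: 6 -> hit
pos 4: 5 -> hit
pos 5: 6 -> hit
pos 6: 3 -> fault, evict 5, frames [6, 3]
At position 6, page 5 is evicted.

5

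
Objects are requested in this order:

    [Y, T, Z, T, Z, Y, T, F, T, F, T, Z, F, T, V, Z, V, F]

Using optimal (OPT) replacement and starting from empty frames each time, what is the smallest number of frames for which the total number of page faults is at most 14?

2

f=1: 18 faults
f=2: 9 faults
f=3: 5 faults
f=4: 5 faults
f=5: 5 faults
Smallest f with faults ≤ 14 is 2.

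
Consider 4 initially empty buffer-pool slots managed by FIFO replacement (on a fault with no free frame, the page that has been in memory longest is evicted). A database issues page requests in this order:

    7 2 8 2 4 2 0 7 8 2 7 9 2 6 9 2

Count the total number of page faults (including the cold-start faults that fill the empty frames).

9

7 -> fault, frames (7)
2 -> fault, frames (7 2)
8 -> fault, frames (7 2 8)
2 -> hit
4 -> fault, frames (7 2 8 4)
2 -> hit
0 -> fault, evict 7, frames (2 8 4 0)
7 -> fault, evict 2, frames (8 4 0 7)
8 -> hit
2 -> fault, evict 8, frames (4 0 7 2)
7 -> hit
9 -> fault, evict 4, frames (0 7 2 9)
2 -> hit
6 -> fault, evict 0, frames (7 2 9 6)
9 -> hit
2 -> hit
Page faults: 9.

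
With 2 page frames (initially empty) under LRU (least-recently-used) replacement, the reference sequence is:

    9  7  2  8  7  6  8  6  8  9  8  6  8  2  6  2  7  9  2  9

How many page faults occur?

14

9 -> miss, frames [9]
7 -> miss, frames [9, 7]
2 -> miss, evict 9, frames [7, 2]
8 -> miss, evict 7, frames [2, 8]
7 -> miss, evict 2, frames [8, 7]
6 -> miss, evict 8, frames [7, 6]
8 -> miss, evict 7, frames [6, 8]
6 -> hit
8 -> hit
9 -> miss, evict 6, frames [8, 9]
8 -> hit
6 -> miss, evict 9, frames [8, 6]
8 -> hit
2 -> miss, evict 6, frames [8, 2]
6 -> miss, evict 8, frames [2, 6]
2 -> hit
7 -> miss, evict 6, frames [2, 7]
9 -> miss, evict 2, frames [7, 9]
2 -> miss, evict 7, frames [9, 2]
9 -> hit
Page faults: 14.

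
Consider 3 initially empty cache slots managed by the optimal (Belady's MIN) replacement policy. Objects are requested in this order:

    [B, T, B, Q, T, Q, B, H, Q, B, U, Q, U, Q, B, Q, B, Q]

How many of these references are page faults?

5

B -> fault, frames [B]
T -> fault, frames [B, T]
B -> hit
Q -> fault, frames [B, T, Q]
T -> hit
Q -> hit
B -> hit
H -> fault, evict T, frames [B, Q, H]
Q -> hit
B -> hit
U -> fault, evict H, frames [B, Q, U]
Q -> hit
U -> hit
Q -> hit
B -> hit
Q -> hit
B -> hit
Q -> hit
Page faults: 5.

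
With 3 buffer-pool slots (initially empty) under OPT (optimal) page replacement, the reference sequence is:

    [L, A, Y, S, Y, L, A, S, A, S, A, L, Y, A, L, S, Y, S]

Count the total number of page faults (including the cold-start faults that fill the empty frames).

L: fault, frames [L]
A: fault, frames [L, A]
Y: fault, frames [L, A, Y]
S: fault, evict A, frames [L, Y, S]
Y: hit
L: hit
A: fault, evict Y, frames [L, S, A]
S: hit
A: hit
S: hit
A: hit
L: hit
Y: fault, evict S, frames [L, A, Y]
A: hit
L: hit
S: fault, evict A, frames [L, Y, S]
Y: hit
S: hit
Page faults: 7.

7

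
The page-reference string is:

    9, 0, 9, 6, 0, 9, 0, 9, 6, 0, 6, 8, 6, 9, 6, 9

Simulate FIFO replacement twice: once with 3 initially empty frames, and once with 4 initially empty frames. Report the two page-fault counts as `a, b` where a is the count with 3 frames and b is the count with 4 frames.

5, 4

3 frames: F F . F . . . . . . . F . F . . → 5 faults.
4 frames: F F . F . . . . . . . F . . . . → 4 faults.
4 < 5: adding a frame reduced faults, as is typical.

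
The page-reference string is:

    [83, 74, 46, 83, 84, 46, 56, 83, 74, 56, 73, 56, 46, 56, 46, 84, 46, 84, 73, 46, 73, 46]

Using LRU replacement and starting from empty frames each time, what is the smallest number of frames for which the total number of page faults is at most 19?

f=1: 22 faults
f=2: 15 faults
f=3: 11 faults
f=4: 9 faults
f=5: 7 faults
f=6: 6 faults
Smallest f with faults ≤ 19 is 2.

2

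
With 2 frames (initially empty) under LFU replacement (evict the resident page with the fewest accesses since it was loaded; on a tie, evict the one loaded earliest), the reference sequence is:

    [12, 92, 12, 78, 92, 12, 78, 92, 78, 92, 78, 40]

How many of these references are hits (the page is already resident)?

2

12 → miss, frames [12]
92 → miss, frames [12, 92]
12 → hit
78 → miss, evict 92, frames [12, 78]
92 → miss, evict 78, frames [12, 92]
12 → hit
78 → miss, evict 92, frames [12, 78]
92 → miss, evict 78, frames [12, 92]
78 → miss, evict 92, frames [12, 78]
92 → miss, evict 78, frames [12, 92]
78 → miss, evict 92, frames [12, 78]
40 → miss, evict 78, frames [12, 40]
Hits: 2.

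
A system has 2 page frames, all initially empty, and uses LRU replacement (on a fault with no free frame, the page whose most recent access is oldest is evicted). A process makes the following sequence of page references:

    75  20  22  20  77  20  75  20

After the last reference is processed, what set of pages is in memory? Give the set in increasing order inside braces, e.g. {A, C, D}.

75 -> miss, frames [75]
20 -> miss, frames [75, 20]
22 -> miss, evict 75, frames [20, 22]
20 -> hit
77 -> miss, evict 22, frames [20, 77]
20 -> hit
75 -> miss, evict 77, frames [20, 75]
20 -> hit

{20, 75}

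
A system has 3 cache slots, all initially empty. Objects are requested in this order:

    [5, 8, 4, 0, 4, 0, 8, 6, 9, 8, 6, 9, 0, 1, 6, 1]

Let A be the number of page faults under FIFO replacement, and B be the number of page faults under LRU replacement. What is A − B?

Under FIFO: F F F F . . . F F F . . F F F . → 10 faults.
Under LRU: F F F F . . . F F . . . F F F . → 9 faults.
A − B = 10 − 9 = 1.

1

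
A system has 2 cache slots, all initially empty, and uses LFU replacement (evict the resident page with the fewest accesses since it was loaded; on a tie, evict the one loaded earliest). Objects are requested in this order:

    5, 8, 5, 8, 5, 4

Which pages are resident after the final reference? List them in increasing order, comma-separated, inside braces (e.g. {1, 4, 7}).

5 → fault, frames (5)
8 → fault, frames (5 8)
5 → hit
8 → hit
5 → hit
4 → fault, evict 8, frames (5 4)

{4, 5}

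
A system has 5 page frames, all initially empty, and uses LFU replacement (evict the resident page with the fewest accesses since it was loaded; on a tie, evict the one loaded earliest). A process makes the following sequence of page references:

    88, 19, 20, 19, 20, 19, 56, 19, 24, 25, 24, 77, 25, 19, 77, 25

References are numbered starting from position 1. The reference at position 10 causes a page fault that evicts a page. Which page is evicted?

88

pos 1: 88: fault, frames (88)
pos 2: 19: fault, frames (88 19)
pos 3: 20: fault, frames (88 19 20)
pos 4: 19: hit
pos 5: 20: hit
pos 6: 19: hit
pos 7: 56: fault, frames (88 19 20 56)
pos 8: 19: hit
pos 9: 24: fault, frames (88 19 20 56 24)
pos 10: 25: fault, evict 88, frames (19 20 56 24 25)
At position 10, page 88 is evicted.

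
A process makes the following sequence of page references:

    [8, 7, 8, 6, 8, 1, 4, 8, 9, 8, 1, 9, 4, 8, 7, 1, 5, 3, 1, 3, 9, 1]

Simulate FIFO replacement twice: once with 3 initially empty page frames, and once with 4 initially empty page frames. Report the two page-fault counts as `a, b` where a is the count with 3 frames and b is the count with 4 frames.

16, 12

3 frames: F F . F . F F F F . F . F F F F F F . . F F → 16 faults.
4 frames: F F . F . F F F F . . . . . F F F F . . F . → 12 faults.
12 < 16: adding a frame reduced faults, as is typical.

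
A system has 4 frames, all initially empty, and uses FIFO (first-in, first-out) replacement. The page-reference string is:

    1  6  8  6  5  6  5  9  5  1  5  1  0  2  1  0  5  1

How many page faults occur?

9

1 -> miss, frames [1]
6 -> miss, frames [1, 6]
8 -> miss, frames [1, 6, 8]
6 -> hit
5 -> miss, frames [1, 6, 8, 5]
6 -> hit
5 -> hit
9 -> miss, evict 1, frames [6, 8, 5, 9]
5 -> hit
1 -> miss, evict 6, frames [8, 5, 9, 1]
5 -> hit
1 -> hit
0 -> miss, evict 8, frames [5, 9, 1, 0]
2 -> miss, evict 5, frames [9, 1, 0, 2]
1 -> hit
0 -> hit
5 -> miss, evict 9, frames [1, 0, 2, 5]
1 -> hit
Page faults: 9.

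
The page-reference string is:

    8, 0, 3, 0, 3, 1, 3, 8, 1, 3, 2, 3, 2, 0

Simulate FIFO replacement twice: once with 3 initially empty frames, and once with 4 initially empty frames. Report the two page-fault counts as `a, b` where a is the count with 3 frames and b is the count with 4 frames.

8, 5

3 frames: F F F . . F . F . . F F . F → 8 faults.
4 frames: F F F . . F . . . . F . . . → 5 faults.
5 < 8: adding a frame reduced faults, as is typical.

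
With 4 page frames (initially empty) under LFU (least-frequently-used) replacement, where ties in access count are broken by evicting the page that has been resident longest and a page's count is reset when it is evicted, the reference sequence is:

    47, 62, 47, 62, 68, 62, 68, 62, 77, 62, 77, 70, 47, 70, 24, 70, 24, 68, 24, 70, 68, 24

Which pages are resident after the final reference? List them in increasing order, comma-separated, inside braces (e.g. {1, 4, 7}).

47 -> miss, frames [47]
62 -> miss, frames [47, 62]
47 -> hit
62 -> hit
68 -> miss, frames [47, 62, 68]
62 -> hit
68 -> hit
62 -> hit
77 -> miss, frames [47, 62, 68, 77]
62 -> hit
77 -> hit
70 -> miss, evict 47, frames [62, 68, 77, 70]
47 -> miss, evict 70, frames [62, 68, 77, 47]
70 -> miss, evict 47, frames [62, 68, 77, 70]
24 -> miss, evict 70, frames [62, 68, 77, 24]
70 -> miss, evict 24, frames [62, 68, 77, 70]
24 -> miss, evict 70, frames [62, 68, 77, 24]
68 -> hit
24 -> hit
70 -> miss, evict 77, frames [62, 68, 24, 70]
68 -> hit
24 -> hit

{24, 62, 68, 70}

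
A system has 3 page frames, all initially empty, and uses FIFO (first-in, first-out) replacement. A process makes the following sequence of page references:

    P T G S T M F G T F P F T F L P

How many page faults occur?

11

P -> miss, frames {P}
T -> miss, frames {P,T}
G -> miss, frames {P,T,G}
S -> miss, evict P, frames {T,G,S}
T -> hit
M -> miss, evict T, frames {G,S,M}
F -> miss, evict G, frames {S,M,F}
G -> miss, evict S, frames {M,F,G}
T -> miss, evict M, frames {F,G,T}
F -> hit
P -> miss, evict F, frames {G,T,P}
F -> miss, evict G, frames {T,P,F}
T -> hit
F -> hit
L -> miss, evict T, frames {P,F,L}
P -> hit
Page faults: 11.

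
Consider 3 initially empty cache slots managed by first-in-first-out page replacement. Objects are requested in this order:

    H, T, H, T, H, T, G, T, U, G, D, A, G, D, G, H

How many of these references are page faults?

H -> miss, frames [H]
T -> miss, frames [H, T]
H -> hit
T -> hit
H -> hit
T -> hit
G -> miss, frames [H, T, G]
T -> hit
U -> miss, evict H, frames [T, G, U]
G -> hit
D -> miss, evict T, frames [G, U, D]
A -> miss, evict G, frames [U, D, A]
G -> miss, evict U, frames [D, A, G]
D -> hit
G -> hit
H -> miss, evict D, frames [A, G, H]
Page faults: 8.

8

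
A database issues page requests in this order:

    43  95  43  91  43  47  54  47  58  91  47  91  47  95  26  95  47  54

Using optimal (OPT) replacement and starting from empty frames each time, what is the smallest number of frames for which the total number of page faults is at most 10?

f=1: 18 faults
f=2: 11 faults
f=3: 9 faults
f=4: 8 faults
f=5: 7 faults
f=6: 7 faults
f=7: 7 faults
Smallest f with faults ≤ 10 is 3.

3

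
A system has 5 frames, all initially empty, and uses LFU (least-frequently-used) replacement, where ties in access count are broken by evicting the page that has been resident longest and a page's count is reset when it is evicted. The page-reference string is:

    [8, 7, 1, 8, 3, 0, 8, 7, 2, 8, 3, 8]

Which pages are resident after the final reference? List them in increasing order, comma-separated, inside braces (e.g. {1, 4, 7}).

8 → fault, frames [8]
7 → fault, frames [8, 7]
1 → fault, frames [8, 7, 1]
8 → hit
3 → fault, frames [8, 7, 1, 3]
0 → fault, frames [8, 7, 1, 3, 0]
8 → hit
7 → hit
2 → fault, evict 1, frames [8, 7, 3, 0, 2]
8 → hit
3 → hit
8 → hit

{0, 2, 3, 7, 8}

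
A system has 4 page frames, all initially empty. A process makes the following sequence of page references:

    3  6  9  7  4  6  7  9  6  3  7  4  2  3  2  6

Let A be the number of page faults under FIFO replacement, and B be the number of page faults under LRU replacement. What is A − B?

Under FIFO: F F F F F . . . . F . . F . . F → 8 faults.
Under LRU: F F F F F . . . . F . F F . . F → 9 faults.
A − B = 8 − 9 = -1.

-1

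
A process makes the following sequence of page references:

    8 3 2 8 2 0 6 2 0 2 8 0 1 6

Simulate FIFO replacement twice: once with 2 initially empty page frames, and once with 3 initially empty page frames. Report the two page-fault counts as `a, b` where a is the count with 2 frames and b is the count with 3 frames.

11, 7

2 frames: F F F F . F F F F . F . F F → 11 faults.
3 frames: F F F . . F F . . . F . F . → 7 faults.
7 < 11: adding a frame reduced faults, as is typical.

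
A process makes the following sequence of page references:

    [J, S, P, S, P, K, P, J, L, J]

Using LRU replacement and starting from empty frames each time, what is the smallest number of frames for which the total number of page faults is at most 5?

f=1: 10 faults
f=2: 6 faults
f=3: 6 faults
f=4: 5 faults
f=5: 5 faults
Smallest f with faults ≤ 5 is 4.

4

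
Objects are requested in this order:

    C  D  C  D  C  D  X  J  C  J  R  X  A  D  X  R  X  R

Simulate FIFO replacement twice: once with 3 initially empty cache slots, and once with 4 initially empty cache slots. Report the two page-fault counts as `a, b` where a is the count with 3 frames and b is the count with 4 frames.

3 frames: F F . . . . F F F . F F F F . F F . → 11 faults.
4 frames: F F . . . . F F . . F . F F F . . . → 8 faults.
8 < 11: adding a frame reduced faults, as is typical.

11, 8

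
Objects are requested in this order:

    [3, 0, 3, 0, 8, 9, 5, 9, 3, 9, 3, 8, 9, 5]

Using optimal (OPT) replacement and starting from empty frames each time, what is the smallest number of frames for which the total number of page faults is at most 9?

2

f=1: 14 faults
f=2: 8 faults
f=3: 6 faults
f=4: 5 faults
f=5: 5 faults
Smallest f with faults ≤ 9 is 2.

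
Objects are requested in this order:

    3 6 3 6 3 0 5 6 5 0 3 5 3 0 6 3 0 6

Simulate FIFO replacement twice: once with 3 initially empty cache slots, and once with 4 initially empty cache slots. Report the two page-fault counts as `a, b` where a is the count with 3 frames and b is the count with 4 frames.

7, 4

3 frames: F F . . . F F . . . F . . . F . F . → 7 faults.
4 frames: F F . . . F F . . . . . . . . . . . → 4 faults.
4 < 7: adding a frame reduced faults, as is typical.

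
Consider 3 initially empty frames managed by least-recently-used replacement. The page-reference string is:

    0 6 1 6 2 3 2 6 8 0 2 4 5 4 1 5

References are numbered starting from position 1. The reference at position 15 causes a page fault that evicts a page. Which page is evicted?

2

pos 1: 0: fault, frames [0]
pos 2: 6: fault, frames [0, 6]
pos 3: 1: fault, frames [0, 6, 1]
pos 4: 6: hit
pos 5: 2: fault, evict 0, frames [1, 6, 2]
pos 6: 3: fault, evict 1, frames [6, 2, 3]
pos 7: 2: hit
pos 8: 6: hit
pos 9: 8: fault, evict 3, frames [2, 6, 8]
pos 10: 0: fault, evict 2, frames [6, 8, 0]
pos 11: 2: fault, evict 6, frames [8, 0, 2]
pos 12: 4: fault, evict 8, frames [0, 2, 4]
pos 13: 5: fault, evict 0, frames [2, 4, 5]
pos 14: 4: hit
pos 15: 1: fault, evict 2, frames [5, 4, 1]
At position 15, page 2 is evicted.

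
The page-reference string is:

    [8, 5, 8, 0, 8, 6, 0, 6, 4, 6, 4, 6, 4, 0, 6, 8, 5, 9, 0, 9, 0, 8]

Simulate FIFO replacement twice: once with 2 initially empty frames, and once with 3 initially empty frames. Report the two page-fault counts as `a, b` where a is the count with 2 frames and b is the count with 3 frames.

14, 10

2 frames: F F . F F F F . F F . . . F . F F F F . . F → 14 faults.
3 frames: F F . F . F . . F . . . . . . F F F F . . F → 10 faults.
10 < 14: adding a frame reduced faults, as is typical.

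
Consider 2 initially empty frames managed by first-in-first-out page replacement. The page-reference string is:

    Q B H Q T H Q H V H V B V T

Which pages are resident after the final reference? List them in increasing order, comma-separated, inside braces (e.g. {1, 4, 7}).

Q -> miss, frames [Q]
B -> miss, frames [Q, B]
H -> miss, evict Q, frames [B, H]
Q -> miss, evict B, frames [H, Q]
T -> miss, evict H, frames [Q, T]
H -> miss, evict Q, frames [T, H]
Q -> miss, evict T, frames [H, Q]
H -> hit
V -> miss, evict H, frames [Q, V]
H -> miss, evict Q, frames [V, H]
V -> hit
B -> miss, evict V, frames [H, B]
V -> miss, evict H, frames [B, V]
T -> miss, evict B, frames [V, T]

{T, V}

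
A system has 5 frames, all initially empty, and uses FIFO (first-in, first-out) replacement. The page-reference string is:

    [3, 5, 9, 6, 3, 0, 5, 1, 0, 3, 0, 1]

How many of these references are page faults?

7

3: miss, frames {3}
5: miss, frames {3,5}
9: miss, frames {3,5,9}
6: miss, frames {3,5,9,6}
3: hit
0: miss, frames {3,5,9,6,0}
5: hit
1: miss, evict 3, frames {5,9,6,0,1}
0: hit
3: miss, evict 5, frames {9,6,0,1,3}
0: hit
1: hit
Page faults: 7.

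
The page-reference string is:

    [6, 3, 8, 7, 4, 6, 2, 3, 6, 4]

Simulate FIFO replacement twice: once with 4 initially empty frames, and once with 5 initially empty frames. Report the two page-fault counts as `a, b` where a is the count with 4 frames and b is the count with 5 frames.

8, 7

4 frames: F F F F F F F F . . → 8 faults.
5 frames: F F F F F . F . F . → 7 faults.
7 < 8: adding a frame reduced faults, as is typical.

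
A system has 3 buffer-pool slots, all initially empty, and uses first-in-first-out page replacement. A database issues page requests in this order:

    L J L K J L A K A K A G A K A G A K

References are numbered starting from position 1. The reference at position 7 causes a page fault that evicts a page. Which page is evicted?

L

pos 1: L -> fault, frames {L}
pos 2: J -> fault, frames {L,J}
pos 3: L -> hit
pos 4: K -> fault, frames {L,J,K}
pos 5: J -> hit
pos 6: L -> hit
pos 7: A -> fault, evict L, frames {J,K,A}
At position 7, page L is evicted.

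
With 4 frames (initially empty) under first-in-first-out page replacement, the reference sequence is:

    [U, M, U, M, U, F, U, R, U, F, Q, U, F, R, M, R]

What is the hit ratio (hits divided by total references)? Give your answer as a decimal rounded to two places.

0.56

U: miss, frames [U]
M: miss, frames [U, M]
U: hit
M: hit
U: hit
F: miss, frames [U, M, F]
U: hit
R: miss, frames [U, M, F, R]
U: hit
F: hit
Q: miss, evict U, frames [M, F, R, Q]
U: miss, evict M, frames [F, R, Q, U]
F: hit
R: hit
M: miss, evict F, frames [R, Q, U, M]
R: hit
Hits: 9 of 16 references → 9/16 = 0.5625.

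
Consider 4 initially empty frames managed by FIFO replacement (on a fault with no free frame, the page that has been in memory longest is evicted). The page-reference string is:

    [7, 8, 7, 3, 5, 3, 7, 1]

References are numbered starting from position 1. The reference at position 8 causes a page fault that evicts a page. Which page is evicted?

pos 1: 7 → fault, frames (7)
pos 2: 8 → fault, frames (7 8)
pos 3: 7 → hit
pos 4: 3 → fault, frames (7 8 3)
pos 5: 5 → fault, frames (7 8 3 5)
pos 6: 3 → hit
pos 7: 7 → hit
pos 8: 1 → fault, evict 7, frames (8 3 5 1)
At position 8, page 7 is evicted.

7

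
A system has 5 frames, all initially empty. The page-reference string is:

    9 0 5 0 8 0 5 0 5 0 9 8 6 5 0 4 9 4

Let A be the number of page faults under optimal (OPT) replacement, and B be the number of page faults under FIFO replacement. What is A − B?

-1

Under OPT: F F F . F . . . . . . . F . . F . . → 6 faults.
Under FIFO: F F F . F . . . . . . . F . . F F . → 7 faults.
A − B = 6 − 7 = -1.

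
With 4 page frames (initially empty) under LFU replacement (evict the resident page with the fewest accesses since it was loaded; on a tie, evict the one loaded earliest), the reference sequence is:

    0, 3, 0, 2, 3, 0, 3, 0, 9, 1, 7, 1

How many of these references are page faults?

0 → miss, frames (0)
3 → miss, frames (0 3)
0 → hit
2 → miss, frames (0 3 2)
3 → hit
0 → hit
3 → hit
0 → hit
9 → miss, frames (0 3 2 9)
1 → miss, evict 2, frames (0 3 9 1)
7 → miss, evict 9, frames (0 3 1 7)
1 → hit
Page faults: 6.

6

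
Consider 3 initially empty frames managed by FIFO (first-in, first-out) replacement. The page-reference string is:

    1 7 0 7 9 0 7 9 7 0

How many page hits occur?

1 -> fault, frames (1)
7 -> fault, frames (1 7)
0 -> fault, frames (1 7 0)
7 -> hit
9 -> fault, evict 1, frames (7 0 9)
0 -> hit
7 -> hit
9 -> hit
7 -> hit
0 -> hit
Hits: 6.

6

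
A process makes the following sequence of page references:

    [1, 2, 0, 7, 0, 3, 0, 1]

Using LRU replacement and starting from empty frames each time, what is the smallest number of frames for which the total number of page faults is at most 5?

f=1: 8 faults
f=2: 6 faults
f=3: 6 faults
f=4: 6 faults
f=5: 5 faults
Smallest f with faults ≤ 5 is 5.

5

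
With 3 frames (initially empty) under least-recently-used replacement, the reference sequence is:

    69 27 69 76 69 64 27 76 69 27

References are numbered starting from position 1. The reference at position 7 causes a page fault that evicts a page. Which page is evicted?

pos 1: 69: fault, frames (69)
pos 2: 27: fault, frames (69 27)
pos 3: 69: hit
pos 4: 76: fault, frames (27 69 76)
pos 5: 69: hit
pos 6: 64: fault, evict 27, frames (76 69 64)
pos 7: 27: fault, evict 76, frames (69 64 27)
At position 7, page 76 is evicted.

76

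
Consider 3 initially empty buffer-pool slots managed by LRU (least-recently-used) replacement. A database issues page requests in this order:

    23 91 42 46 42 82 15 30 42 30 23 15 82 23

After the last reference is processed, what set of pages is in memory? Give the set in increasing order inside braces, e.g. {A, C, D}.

23 → miss, frames {23}
91 → miss, frames {23,91}
42 → miss, frames {23,91,42}
46 → miss, evict 23, frames {91,42,46}
42 → hit
82 → miss, evict 91, frames {46,42,82}
15 → miss, evict 46, frames {42,82,15}
30 → miss, evict 42, frames {82,15,30}
42 → miss, evict 82, frames {15,30,42}
30 → hit
23 → miss, evict 15, frames {42,30,23}
15 → miss, evict 42, frames {30,23,15}
82 → miss, evict 30, frames {23,15,82}
23 → hit

{15, 23, 82}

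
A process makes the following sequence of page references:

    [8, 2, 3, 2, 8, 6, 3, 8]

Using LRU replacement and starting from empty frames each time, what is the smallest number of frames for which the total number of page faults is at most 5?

3

f=1: 8 faults
f=2: 7 faults
f=3: 5 faults
f=4: 4 faults
Smallest f with faults ≤ 5 is 3.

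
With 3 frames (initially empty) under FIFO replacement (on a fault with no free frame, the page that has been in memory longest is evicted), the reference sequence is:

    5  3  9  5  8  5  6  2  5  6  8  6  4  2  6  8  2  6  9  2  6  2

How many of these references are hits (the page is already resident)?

10

5 → fault, frames {5}
3 → fault, frames {5,3}
9 → fault, frames {5,3,9}
5 → hit
8 → fault, evict 5, frames {3,9,8}
5 → fault, evict 3, frames {9,8,5}
6 → fault, evict 9, frames {8,5,6}
2 → fault, evict 8, frames {5,6,2}
5 → hit
6 → hit
8 → fault, evict 5, frames {6,2,8}
6 → hit
4 → fault, evict 6, frames {2,8,4}
2 → hit
6 → fault, evict 2, frames {8,4,6}
8 → hit
2 → fault, evict 8, frames {4,6,2}
6 → hit
9 → fault, evict 4, frames {6,2,9}
2 → hit
6 → hit
2 → hit
Hits: 10.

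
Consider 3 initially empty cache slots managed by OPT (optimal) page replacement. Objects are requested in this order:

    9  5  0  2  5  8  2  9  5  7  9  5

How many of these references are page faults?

9: fault, frames (9)
5: fault, frames (9 5)
0: fault, frames (9 5 0)
2: fault, evict 0, frames (9 5 2)
5: hit
8: fault, evict 5, frames (9 2 8)
2: hit
9: hit
5: fault, evict 8, frames (9 2 5)
7: fault, evict 2, frames (9 5 7)
9: hit
5: hit
Page faults: 7.

7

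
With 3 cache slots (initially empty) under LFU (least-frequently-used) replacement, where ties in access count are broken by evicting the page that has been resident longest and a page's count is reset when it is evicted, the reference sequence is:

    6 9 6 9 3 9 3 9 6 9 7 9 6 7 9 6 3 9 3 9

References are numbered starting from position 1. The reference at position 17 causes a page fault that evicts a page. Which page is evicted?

7

pos 1: 6: fault, frames [6]
pos 2: 9: fault, frames [6, 9]
pos 3: 6: hit
pos 4: 9: hit
pos 5: 3: fault, frames [6, 9, 3]
pos 6: 9: hit
pos 7: 3: hit
pos 8: 9: hit
pos 9: 6: hit
pos 10: 9: hit
pos 11: 7: fault, evict 3, frames [6, 9, 7]
pos 12: 9: hit
pos 13: 6: hit
pos 14: 7: hit
pos 15: 9: hit
pos 16: 6: hit
pos 17: 3: fault, evict 7, frames [6, 9, 3]
At position 17, page 7 is evicted.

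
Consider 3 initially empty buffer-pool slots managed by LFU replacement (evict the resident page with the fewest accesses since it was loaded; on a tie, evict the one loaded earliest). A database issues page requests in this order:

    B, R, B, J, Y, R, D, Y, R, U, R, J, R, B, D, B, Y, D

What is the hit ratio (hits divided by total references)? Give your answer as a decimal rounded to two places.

B: fault, frames (B)
R: fault, frames (B R)
B: hit
J: fault, frames (B R J)
Y: fault, evict R, frames (B J Y)
R: fault, evict J, frames (B Y R)
D: fault, evict Y, frames (B R D)
Y: fault, evict R, frames (B D Y)
R: fault, evict D, frames (B Y R)
U: fault, evict Y, frames (B R U)
R: hit
J: fault, evict U, frames (B R J)
R: hit
B: hit
D: fault, evict J, frames (B R D)
B: hit
Y: fault, evict D, frames (B R Y)
D: fault, evict Y, frames (B R D)
Hits: 5 of 18 references → 5/18 = 0.2778.

0.28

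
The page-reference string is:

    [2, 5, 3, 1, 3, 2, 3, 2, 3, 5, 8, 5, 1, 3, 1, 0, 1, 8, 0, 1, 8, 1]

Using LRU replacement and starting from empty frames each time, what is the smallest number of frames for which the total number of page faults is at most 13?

f=1: 22 faults
f=2: 14 faults
f=3: 11 faults
f=4: 8 faults
f=5: 6 faults
f=6: 6 faults
Smallest f with faults ≤ 13 is 3.

3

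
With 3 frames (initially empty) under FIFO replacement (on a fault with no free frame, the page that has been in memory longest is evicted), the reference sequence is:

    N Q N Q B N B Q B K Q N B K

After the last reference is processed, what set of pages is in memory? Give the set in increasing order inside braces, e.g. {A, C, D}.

N -> fault, frames [N]
Q -> fault, frames [N, Q]
N -> hit
Q -> hit
B -> fault, frames [N, Q, B]
N -> hit
B -> hit
Q -> hit
B -> hit
K -> fault, evict N, frames [Q, B, K]
Q -> hit
N -> fault, evict Q, frames [B, K, N]
B -> hit
K -> hit

{B, K, N}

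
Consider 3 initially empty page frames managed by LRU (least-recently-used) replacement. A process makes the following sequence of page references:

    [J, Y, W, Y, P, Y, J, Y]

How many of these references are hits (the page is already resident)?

J -> miss, frames (J)
Y -> miss, frames (J Y)
W -> miss, frames (J Y W)
Y -> hit
P -> miss, evict J, frames (W Y P)
Y -> hit
J -> miss, evict W, frames (P Y J)
Y -> hit
Hits: 3.

3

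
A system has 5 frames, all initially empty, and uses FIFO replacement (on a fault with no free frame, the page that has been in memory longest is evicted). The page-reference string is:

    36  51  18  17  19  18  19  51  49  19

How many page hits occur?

4

36 → miss, frames {36}
51 → miss, frames {36,51}
18 → miss, frames {36,51,18}
17 → miss, frames {36,51,18,17}
19 → miss, frames {36,51,18,17,19}
18 → hit
19 → hit
51 → hit
49 → miss, evict 36, frames {51,18,17,19,49}
19 → hit
Hits: 4.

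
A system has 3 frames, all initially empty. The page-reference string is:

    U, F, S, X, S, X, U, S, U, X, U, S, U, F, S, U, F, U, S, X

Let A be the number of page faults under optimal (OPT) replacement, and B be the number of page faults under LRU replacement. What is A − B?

-1

Under OPT: F F F F . . . . . . . . . F . . . . . F → 6 faults.
Under LRU: F F F F . . F . . . . . . F . . . . . F → 7 faults.
A − B = 6 − 7 = -1.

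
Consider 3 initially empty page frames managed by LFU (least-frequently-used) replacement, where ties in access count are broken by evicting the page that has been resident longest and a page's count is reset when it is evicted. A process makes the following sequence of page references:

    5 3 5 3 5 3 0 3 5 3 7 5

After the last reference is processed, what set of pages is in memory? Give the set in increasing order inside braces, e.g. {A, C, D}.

{3, 5, 7}

5 → fault, frames (5)
3 → fault, frames (5 3)
5 → hit
3 → hit
5 → hit
3 → hit
0 → fault, frames (5 3 0)
3 → hit
5 → hit
3 → hit
7 → fault, evict 0, frames (5 3 7)
5 → hit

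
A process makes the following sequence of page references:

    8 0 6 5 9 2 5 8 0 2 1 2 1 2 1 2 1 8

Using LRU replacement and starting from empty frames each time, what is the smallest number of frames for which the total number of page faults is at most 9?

4

f=1: 18 faults
f=2: 12 faults
f=3: 11 faults
f=4: 9 faults
f=5: 9 faults
f=6: 7 faults
f=7: 7 faults
Smallest f with faults ≤ 9 is 4.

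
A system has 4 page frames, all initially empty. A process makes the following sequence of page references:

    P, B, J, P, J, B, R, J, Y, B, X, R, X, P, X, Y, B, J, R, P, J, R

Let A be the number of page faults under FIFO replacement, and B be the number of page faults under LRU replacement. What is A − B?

-3

Under FIFO: F F F . . . F . F . F . . F . . F F F . . . → 10 faults.
Under LRU: F F F . . . F . F . F F . F . F F F F F . . → 13 faults.
A − B = 10 − 13 = -3.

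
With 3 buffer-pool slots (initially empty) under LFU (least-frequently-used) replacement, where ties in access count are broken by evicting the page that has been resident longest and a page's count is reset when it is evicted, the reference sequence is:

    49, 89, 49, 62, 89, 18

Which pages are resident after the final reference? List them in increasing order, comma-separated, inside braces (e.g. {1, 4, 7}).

49 -> fault, frames {49}
89 -> fault, frames {49,89}
49 -> hit
62 -> fault, frames {49,89,62}
89 -> hit
18 -> fault, evict 62, frames {49,89,18}

{18, 49, 89}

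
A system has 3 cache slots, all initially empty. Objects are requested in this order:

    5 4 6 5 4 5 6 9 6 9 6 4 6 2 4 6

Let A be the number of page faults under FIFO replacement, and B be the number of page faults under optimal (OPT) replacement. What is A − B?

Under FIFO: F F F . . . . F . . . . . F F F → 7 faults.
Under OPT: F F F . . . . F . . . . . F . . → 5 faults.
A − B = 7 − 5 = 2.

2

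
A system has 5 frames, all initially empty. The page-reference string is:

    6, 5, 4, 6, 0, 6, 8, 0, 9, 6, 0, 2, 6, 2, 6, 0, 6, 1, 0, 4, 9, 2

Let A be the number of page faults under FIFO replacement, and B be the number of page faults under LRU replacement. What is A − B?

1

Under FIFO: F F F . F . F . F F . F . . . . . F F F F . → 12 faults.
Under LRU: F F F . F . F . F . . F . . . . . F . F F F → 11 faults.
A − B = 12 − 11 = 1.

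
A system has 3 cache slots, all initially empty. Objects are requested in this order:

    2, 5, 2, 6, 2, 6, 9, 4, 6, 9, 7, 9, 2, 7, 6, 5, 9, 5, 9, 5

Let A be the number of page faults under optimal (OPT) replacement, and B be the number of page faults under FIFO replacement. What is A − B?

Under OPT: F F . F . . F F . . F . F . . F F . . . → 9 faults.
Under FIFO: F F . F . . F F . . F . F . F F F . . . → 10 faults.
A − B = 9 − 10 = -1.

-1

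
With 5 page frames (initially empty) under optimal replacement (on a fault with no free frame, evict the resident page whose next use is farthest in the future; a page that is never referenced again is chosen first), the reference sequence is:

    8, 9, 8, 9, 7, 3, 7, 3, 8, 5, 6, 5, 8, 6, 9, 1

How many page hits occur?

9

8 → miss, frames {8}
9 → miss, frames {8,9}
8 → hit
9 → hit
7 → miss, frames {8,9,7}
3 → miss, frames {8,9,7,3}
7 → hit
3 → hit
8 → hit
5 → miss, frames {8,9,7,3,5}
6 → miss, evict 3, frames {8,9,7,5,6}
5 → hit
8 → hit
6 → hit
9 → hit
1 → miss, evict 6, frames {8,9,7,5,1}
Hits: 9.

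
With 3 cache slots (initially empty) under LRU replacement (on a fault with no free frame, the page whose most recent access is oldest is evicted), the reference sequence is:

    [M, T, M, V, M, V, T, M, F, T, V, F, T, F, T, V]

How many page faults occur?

M: miss, frames (M)
T: miss, frames (M T)
M: hit
V: miss, frames (T M V)
M: hit
V: hit
T: hit
M: hit
F: miss, evict V, frames (T M F)
T: hit
V: miss, evict M, frames (F T V)
F: hit
T: hit
F: hit
T: hit
V: hit
Page faults: 5.

5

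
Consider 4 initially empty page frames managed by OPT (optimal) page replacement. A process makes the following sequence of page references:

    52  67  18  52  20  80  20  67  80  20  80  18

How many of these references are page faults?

5

52 → fault, frames [52]
67 → fault, frames [52, 67]
18 → fault, frames [52, 67, 18]
52 → hit
20 → fault, frames [52, 67, 18, 20]
80 → fault, evict 52, frames [67, 18, 20, 80]
20 → hit
67 → hit
80 → hit
20 → hit
80 → hit
18 → hit
Page faults: 5.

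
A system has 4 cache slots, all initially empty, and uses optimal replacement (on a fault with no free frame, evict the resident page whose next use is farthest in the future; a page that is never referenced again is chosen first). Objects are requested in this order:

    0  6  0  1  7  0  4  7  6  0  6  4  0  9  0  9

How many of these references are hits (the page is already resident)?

10

0 → fault, frames (0)
6 → fault, frames (0 6)
0 → hit
1 → fault, frames (0 6 1)
7 → fault, frames (0 6 1 7)
0 → hit
4 → fault, evict 1, frames (0 6 7 4)
7 → hit
6 → hit
0 → hit
6 → hit
4 → hit
0 → hit
9 → fault, evict 4, frames (0 6 7 9)
0 → hit
9 → hit
Hits: 10.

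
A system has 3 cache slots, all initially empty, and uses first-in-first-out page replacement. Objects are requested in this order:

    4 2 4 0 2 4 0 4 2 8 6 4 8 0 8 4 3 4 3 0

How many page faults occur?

11

4 -> miss, frames (4)
2 -> miss, frames (4 2)
4 -> hit
0 -> miss, frames (4 2 0)
2 -> hit
4 -> hit
0 -> hit
4 -> hit
2 -> hit
8 -> miss, evict 4, frames (2 0 8)
6 -> miss, evict 2, frames (0 8 6)
4 -> miss, evict 0, frames (8 6 4)
8 -> hit
0 -> miss, evict 8, frames (6 4 0)
8 -> miss, evict 6, frames (4 0 8)
4 -> hit
3 -> miss, evict 4, frames (0 8 3)
4 -> miss, evict 0, frames (8 3 4)
3 -> hit
0 -> miss, evict 8, frames (3 4 0)
Page faults: 11.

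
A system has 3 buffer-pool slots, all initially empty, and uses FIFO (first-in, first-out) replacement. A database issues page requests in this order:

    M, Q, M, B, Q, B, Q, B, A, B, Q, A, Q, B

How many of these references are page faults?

M → miss, frames (M)
Q → miss, frames (M Q)
M → hit
B → miss, frames (M Q B)
Q → hit
B → hit
Q → hit
B → hit
A → miss, evict M, frames (Q B A)
B → hit
Q → hit
A → hit
Q → hit
B → hit
Page faults: 4.

4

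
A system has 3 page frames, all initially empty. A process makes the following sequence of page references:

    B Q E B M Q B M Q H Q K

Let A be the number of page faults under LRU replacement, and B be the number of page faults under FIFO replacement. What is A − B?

Under LRU: F F F . F F . . . F . F → 7 faults.
Under FIFO: F F F . F . F . F F . F → 8 faults.
A − B = 7 − 8 = -1.

-1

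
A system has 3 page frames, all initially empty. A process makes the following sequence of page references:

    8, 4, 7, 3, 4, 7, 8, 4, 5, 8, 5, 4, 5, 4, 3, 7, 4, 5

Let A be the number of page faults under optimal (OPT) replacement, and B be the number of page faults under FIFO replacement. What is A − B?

-3

Under OPT: F F F F . . F . F . . . . . F F . . → 8 faults.
Under FIFO: F F F F . . F F F . . . . . F F F F → 11 faults.
A − B = 8 − 11 = -3.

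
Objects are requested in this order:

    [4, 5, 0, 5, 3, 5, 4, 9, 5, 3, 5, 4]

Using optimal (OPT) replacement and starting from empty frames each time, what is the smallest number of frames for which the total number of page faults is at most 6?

3

f=1: 12 faults
f=2: 8 faults
f=3: 6 faults
f=4: 5 faults
f=5: 5 faults
Smallest f with faults ≤ 6 is 3.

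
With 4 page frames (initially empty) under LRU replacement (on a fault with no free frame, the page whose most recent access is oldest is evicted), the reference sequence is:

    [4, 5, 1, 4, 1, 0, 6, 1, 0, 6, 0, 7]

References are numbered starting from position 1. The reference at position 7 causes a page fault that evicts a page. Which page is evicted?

5

pos 1: 4 → miss, frames {4}
pos 2: 5 → miss, frames {4,5}
pos 3: 1 → miss, frames {4,5,1}
pos 4: 4 → hit
pos 5: 1 → hit
pos 6: 0 → miss, frames {5,4,1,0}
pos 7: 6 → miss, evict 5, frames {4,1,0,6}
At position 7, page 5 is evicted.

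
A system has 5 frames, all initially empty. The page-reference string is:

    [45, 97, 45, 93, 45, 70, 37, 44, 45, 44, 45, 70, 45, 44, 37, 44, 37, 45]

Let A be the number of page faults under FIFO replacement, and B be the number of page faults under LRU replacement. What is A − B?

Under FIFO: F F . F . F F F F . . . . . . . . . → 7 faults.
Under LRU: F F . F . F F F . . . . . . . . . . → 6 faults.
A − B = 7 − 6 = 1.

1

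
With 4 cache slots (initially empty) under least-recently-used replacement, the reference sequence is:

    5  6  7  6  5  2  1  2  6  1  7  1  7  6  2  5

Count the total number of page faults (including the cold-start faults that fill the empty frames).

5 → fault, frames [5]
6 → fault, frames [5, 6]
7 → fault, frames [5, 6, 7]
6 → hit
5 → hit
2 → fault, frames [7, 6, 5, 2]
1 → fault, evict 7, frames [6, 5, 2, 1]
2 → hit
6 → hit
1 → hit
7 → fault, evict 5, frames [2, 6, 1, 7]
1 → hit
7 → hit
6 → hit
2 → hit
5 → fault, evict 1, frames [7, 6, 2, 5]
Page faults: 7.

7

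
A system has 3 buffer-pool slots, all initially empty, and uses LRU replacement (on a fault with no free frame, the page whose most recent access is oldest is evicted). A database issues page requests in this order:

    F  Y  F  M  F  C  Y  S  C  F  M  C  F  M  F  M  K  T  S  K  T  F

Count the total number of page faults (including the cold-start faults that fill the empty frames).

F → fault, frames (F)
Y → fault, frames (F Y)
F → hit
M → fault, frames (Y F M)
F → hit
C → fault, evict Y, frames (M F C)
Y → fault, evict M, frames (F C Y)
S → fault, evict F, frames (C Y S)
C → hit
F → fault, evict Y, frames (S C F)
M → fault, evict S, frames (C F M)
C → hit
F → hit
M → hit
F → hit
M → hit
K → fault, evict C, frames (F M K)
T → fault, evict F, frames (M K T)
S → fault, evict M, frames (K T S)
K → hit
T → hit
F → fault, evict S, frames (K T F)
Page faults: 12.

12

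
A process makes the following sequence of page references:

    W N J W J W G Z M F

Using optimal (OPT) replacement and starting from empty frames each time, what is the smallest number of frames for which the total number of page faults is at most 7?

2

f=1: 10 faults
f=2: 7 faults
f=3: 7 faults
f=4: 7 faults
f=5: 7 faults
f=6: 7 faults
f=7: 7 faults
Smallest f with faults ≤ 7 is 2.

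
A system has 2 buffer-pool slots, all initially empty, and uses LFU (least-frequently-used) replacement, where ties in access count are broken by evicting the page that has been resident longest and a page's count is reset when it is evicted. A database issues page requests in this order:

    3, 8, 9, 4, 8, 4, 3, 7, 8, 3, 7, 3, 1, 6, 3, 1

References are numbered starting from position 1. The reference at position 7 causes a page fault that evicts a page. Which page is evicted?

8

pos 1: 3 -> miss, frames {3}
pos 2: 8 -> miss, frames {3,8}
pos 3: 9 -> miss, evict 3, frames {8,9}
pos 4: 4 -> miss, evict 8, frames {9,4}
pos 5: 8 -> miss, evict 9, frames {4,8}
pos 6: 4 -> hit
pos 7: 3 -> miss, evict 8, frames {4,3}
At position 7, page 8 is evicted.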